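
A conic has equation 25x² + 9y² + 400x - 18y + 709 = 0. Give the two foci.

25(x² + 16x) + 9(y² - 2y) = -709
Complete the square: 25(x + 8)² + 9(y - 1)² = -709 + 1600 + 9 = 900
Divide through by 900 to get (x + 8)²/36 + (y - 1)²/100 = 1.
Ellipse, center (-8, 1), major axis vertical; a² = 100, b² = 36.
c² = a² - b² = 100 - 36 = 64, so c = 8.
Foci lie on the vertical axis through the center: (h, k ± c).

(-8, -7) and (-8, 9)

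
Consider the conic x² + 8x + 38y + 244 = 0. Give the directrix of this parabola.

Only x is squared. Complete the square in x: (x + 4)² = -38(y + 6).
Vertex (-4, -6); 4p = -38 so p = -19/2. Opens down.
Directrix is the horizontal line y = k − p = -6 − (-19/2) = 7/2.

y = 7/2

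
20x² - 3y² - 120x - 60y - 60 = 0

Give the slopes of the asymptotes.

Collect terms: 20(x² - 6x) -3(y² + 20y) = 60
Complete the square: 20(x - 3)² -3(y + 10)² = 60 + 180 - 300 = -60
Divide through by -60 to get (y + 10)²/20 - (x - 3)²/3 = 1.
Hyperbola, center (3, -10), transverse axis vertical; a² = 20, b² = 3.
For a vertical hyperbola the asymptotes have slope ±a/b.
Here that is ±2√5/√3 = ±2√15/3.

2√15/3 and -2√15/3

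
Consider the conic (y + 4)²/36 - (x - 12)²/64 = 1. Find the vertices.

(12, -10) and (12, 2)

Center (12, -4). The positive term is the y-term, so the transverse axis is vertical; a² = 36, b² = 64.
a = 6. Vertices at (h, k ± a).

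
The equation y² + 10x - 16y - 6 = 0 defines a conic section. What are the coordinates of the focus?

Only y is squared. Complete the square in y: (y - 8)² = -10(x - 7).
Vertex (7, 8); 4p = -10 so p = -5/2. Opens left.
Focus is p units from the vertex along the axis: (h + p, k).

(9/2, 8)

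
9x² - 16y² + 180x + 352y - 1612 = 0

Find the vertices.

Group: 9(x² + 20x) -16(y² - 22y) = 1612
Complete the square: 9(x + 10)² -16(y - 11)² = 1612 + 900 - 1936 = 576
Dividing both sides by 576: (x + 10)²/64 - (y - 11)²/36 = 1
Hyperbola, center (-10, 11), transverse axis horizontal; a² = 64, b² = 36.
a = 8. Vertices at (h ± a, k).

(-18, 11) and (-2, 11)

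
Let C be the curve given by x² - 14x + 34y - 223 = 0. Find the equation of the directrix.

Only x is squared. Complete the square in x: (x - 7)² = -34(y - 8).
Vertex (7, 8); 4p = -34 so p = -17/2. Opens down.
Directrix is the horizontal line y = k − p = 8 − (-17/2) = 33/2.

y = 33/2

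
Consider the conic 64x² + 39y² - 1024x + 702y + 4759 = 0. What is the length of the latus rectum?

Group: 64(x² - 16x) + 39(y² + 18y) = -4759
64(x - 8)² + 39(y + 9)² = -4759 + 4096 + 3159 = 2496
Divide by 2496: (x - 8)²/39 + (y + 9)²/64 = 1
Ellipse, center (8, -9), major axis vertical; a² = 64, b² = 39.
Latus rectum length = 2b²/a = 2·39/8 = 39/4.

39/4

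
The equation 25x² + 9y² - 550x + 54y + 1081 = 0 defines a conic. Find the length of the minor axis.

Collect terms: 25(x² - 22x) + 9(y² + 6y) = -1081
Complete the square in x and y: 25(x - 11)² + 9(y + 3)² = -1081 + 3025 + 81 = 2025
Divide through by 2025 to get (x - 11)²/81 + (y + 3)²/225 = 1.
Ellipse, center (11, -3), major axis vertical; a² = 225, b² = 81.
b² = 81 so b = 9; the minor axis has length 2b = 18.

18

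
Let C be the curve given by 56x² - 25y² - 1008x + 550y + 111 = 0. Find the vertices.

56(x² - 18x) -25(y² - 22y) = -111
Complete the square: 56(x - 9)² -25(y - 11)² = -111 + 4536 - 3025 = 1400
Divide by 1400: (x - 9)²/25 - (y - 11)²/56 = 1
Hyperbola, center (9, 11), transverse axis horizontal; a² = 25, b² = 56.
a = 5. Vertices at (h ± a, k).

(4, 11) and (14, 11)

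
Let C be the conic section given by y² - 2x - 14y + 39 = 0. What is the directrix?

Only y is squared. Complete the square in y: (y - 7)² = 2(x + 5).
Vertex (-5, 7); 4p = 2 so p = 1/2. Opens right.
Directrix is the vertical line x = h − p = -5 − (1/2) = -11/2.

x = -11/2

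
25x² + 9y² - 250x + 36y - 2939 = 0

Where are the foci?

Collect terms: 25(x² - 10x) + 9(y² + 4y) = 2939
Complete the square in x and y: 25(x - 5)² + 9(y + 2)² = 2939 + 625 + 36 = 3600
Dividing both sides by 3600: (x - 5)²/144 + (y + 2)²/400 = 1
Ellipse, center (5, -2), major axis vertical; a² = 400, b² = 144.
c² = a² - b² = 400 - 144 = 256, so c = 16.
Foci lie on the vertical axis through the center: (h, k ± c).

(5, -18) and (5, 14)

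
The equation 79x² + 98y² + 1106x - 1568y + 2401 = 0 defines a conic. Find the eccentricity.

Group: 79(x² + 14x) + 98(y² - 16y) = -2401
Complete the square: 79(x + 7)² + 98(y - 8)² = -2401 + 3871 + 6272 = 7742
Divide through by 7742 to get (x + 7)²/98 + (y - 8)²/79 = 1.
Ellipse, center (-7, 8), major axis horizontal; a² = 98, b² = 79.
c² = a² - b² = 19, so c = √19.
e = c/a = √19/7√2 = √38/14.

e = √38/14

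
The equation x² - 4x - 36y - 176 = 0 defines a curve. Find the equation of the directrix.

Only x is squared. Complete the square in x: (x - 2)² = 36(y + 5).
Vertex (2, -5); 4p = 36 so p = 9. Opens up.
Directrix is the horizontal line y = k − p = -5 − (9) = -14.

y = -14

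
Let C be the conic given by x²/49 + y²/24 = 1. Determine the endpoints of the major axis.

(-7, 0) and (7, 0)

Center (0, 0). The larger denominator 49 sits under the x-term, so the major axis is horizontal; a² = 49, b² = 24.
a = 7. Vertices at (h ± a, k).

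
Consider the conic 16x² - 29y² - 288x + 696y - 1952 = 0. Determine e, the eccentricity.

e = 3√5/4

Group the x- and y-terms: 16(x² - 18x) -29(y² - 24y) = 1952
Complete the square in x and y: 16(x - 9)² -29(y - 12)² = 1952 + 1296 - 4176 = -928
Dividing both sides by -928: (y - 12)²/32 - (x - 9)²/58 = 1
Hyperbola, center (9, 12), transverse axis vertical; a² = 32, b² = 58.
c² = a² + b² = 90, so c = 3√10.
e = c/a = 3√10/4√2 = 3√5/4.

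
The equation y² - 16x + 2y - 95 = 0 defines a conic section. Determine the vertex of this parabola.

(-6, -1)

Only y is squared. Complete the square in y: (y + 1)² = 16(x + 6).
Vertex (-6, -1); 4p = 16 so p = 4. Opens right.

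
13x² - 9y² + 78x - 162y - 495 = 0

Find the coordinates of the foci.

(-3, -9 - √22) and (-3, -9 + √22)

Collect terms: 13(x² + 6x) -9(y² + 18y) = 495
Complete the square in x and y: 13(x + 3)² -9(y + 9)² = 495 + 117 - 729 = -117
Divide by -117: (y + 9)²/13 - (x + 3)²/9 = 1
Hyperbola, center (-3, -9), transverse axis vertical; a² = 13, b² = 9.
c² = a² + b² = 13 + 9 = 22, so c = √22.
Foci lie on the vertical axis through the center: (h, k ± c).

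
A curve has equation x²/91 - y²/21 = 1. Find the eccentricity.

Center (0, 0). The positive term is the x-term, so the transverse axis is horizontal; a² = 91, b² = 21.
c² = a² + b² = 112, so c = 4√7.
e = c/a = 4√7/√91 = 4√13/13.

e = 4√13/13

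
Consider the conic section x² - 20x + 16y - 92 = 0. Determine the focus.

Only x is squared. Complete the square in x: (x - 10)² = -16(y - 12).
Vertex (10, 12); 4p = -16 so p = -4. Opens down.
Focus is p units from the vertex along the axis: (h, k + p).

(10, 8)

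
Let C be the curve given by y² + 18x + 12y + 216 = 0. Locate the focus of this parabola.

(-29/2, -6)

Only y is squared. Complete the square in y: (y + 6)² = -18(x + 10).
Vertex (-10, -6); 4p = -18 so p = -9/2. Opens left.
Focus is p units from the vertex along the axis: (h + p, k).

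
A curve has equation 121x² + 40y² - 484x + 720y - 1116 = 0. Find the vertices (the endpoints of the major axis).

(2, -20) and (2, 2)

Collect terms: 121(x² - 4x) + 40(y² + 18y) = 1116
121(x - 2)² + 40(y + 9)² = 1116 + 484 + 3240 = 4840
Divide by 4840: (x - 2)²/40 + (y + 9)²/121 = 1
Ellipse, center (2, -9), major axis vertical; a² = 121, b² = 40.
a = 11. Vertices at (h, k ± a).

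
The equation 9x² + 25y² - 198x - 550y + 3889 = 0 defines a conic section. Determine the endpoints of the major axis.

(6, 11) and (16, 11)

9(x² - 22x) + 25(y² - 22y) = -3889
Complete the square: 9(x - 11)² + 25(y - 11)² = -3889 + 1089 + 3025 = 225
Divide through by 225 to get (x - 11)²/25 + (y - 11)²/9 = 1.
Ellipse, center (11, 11), major axis horizontal; a² = 25, b² = 9.
a = 5. Vertices at (h ± a, k).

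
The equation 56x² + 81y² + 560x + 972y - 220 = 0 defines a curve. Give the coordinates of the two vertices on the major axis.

Group the x- and y-terms: 56(x² + 10x) + 81(y² + 12y) = 220
Complete the square in x and y: 56(x + 5)² + 81(y + 6)² = 220 + 1400 + 2916 = 4536
Dividing both sides by 4536: (x + 5)²/81 + (y + 6)²/56 = 1
Ellipse, center (-5, -6), major axis horizontal; a² = 81, b² = 56.
a = 9. Vertices at (h ± a, k).

(-14, -6) and (4, -6)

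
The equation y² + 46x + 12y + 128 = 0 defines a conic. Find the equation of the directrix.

Only y is squared. Complete the square in y: (y + 6)² = -46(x + 2).
Vertex (-2, -6); 4p = -46 so p = -23/2. Opens left.
Directrix is the vertical line x = h − p = -2 − (-23/2) = 19/2.

x = 19/2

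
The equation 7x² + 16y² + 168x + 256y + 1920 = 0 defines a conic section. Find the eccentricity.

e = 3/4

Group the x- and y-terms: 7(x² + 24x) + 16(y² + 16y) = -1920
Complete the square in x and y: 7(x + 12)² + 16(y + 8)² = -1920 + 1008 + 1024 = 112
Divide through by 112 to get (x + 12)²/16 + (y + 8)²/7 = 1.
Ellipse, center (-12, -8), major axis horizontal; a² = 16, b² = 7.
c² = a² - b² = 9, so c = 3.
e = c/a = 3/4.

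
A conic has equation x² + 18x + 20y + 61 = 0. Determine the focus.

(-9, -4)

Only x is squared. Complete the square in x: (x + 9)² = -20(y - 1).
Vertex (-9, 1); 4p = -20 so p = -5. Opens down.
Focus is p units from the vertex along the axis: (h, k + p).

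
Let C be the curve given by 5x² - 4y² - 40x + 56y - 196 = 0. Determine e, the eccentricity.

e = 3/2

Group the x- and y-terms: 5(x² - 8x) -4(y² - 14y) = 196
Complete the square in x and y: 5(x - 4)² -4(y - 7)² = 196 + 80 - 196 = 80
Dividing both sides by 80: (x - 4)²/16 - (y - 7)²/20 = 1
Hyperbola, center (4, 7), transverse axis horizontal; a² = 16, b² = 20.
c² = a² + b² = 36, so c = 6.
e = c/a = 6/4 = 3/2.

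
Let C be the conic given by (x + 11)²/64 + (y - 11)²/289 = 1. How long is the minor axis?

Center (-11, 11). The larger denominator 289 sits under the y-term, so the major axis is vertical; a² = 289, b² = 64.
b² = 64 so b = 8; the minor axis has length 2b = 16.

16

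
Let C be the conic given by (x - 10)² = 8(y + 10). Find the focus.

(10, -8)

Vertex (10, -10); 4p = 8 so p = 2. Opens up.
Focus is p units from the vertex along the axis: (h, k + p).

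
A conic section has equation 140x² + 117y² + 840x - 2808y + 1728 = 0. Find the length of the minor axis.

Collect terms: 140(x² + 6x) + 117(y² - 24y) = -1728
Complete the square: 140(x + 3)² + 117(y - 12)² = -1728 + 1260 + 16848 = 16380
Dividing both sides by 16380: (x + 3)²/117 + (y - 12)²/140 = 1
Ellipse, center (-3, 12), major axis vertical; a² = 140, b² = 117.
b² = 117 so b = 3√13; the minor axis has length 2b = 6√13.

6√13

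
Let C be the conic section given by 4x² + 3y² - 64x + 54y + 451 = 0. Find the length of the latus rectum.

6

Rearranging, 4(x² - 16x) + 3(y² + 18y) = -451.
Complete the square in x and y: 4(x - 8)² + 3(y + 9)² = -451 + 256 + 243 = 48
Divide by 48: (x - 8)²/12 + (y + 9)²/16 = 1
Ellipse, center (8, -9), major axis vertical; a² = 16, b² = 12.
Latus rectum length = 2b²/a = 2·12/4 = 6.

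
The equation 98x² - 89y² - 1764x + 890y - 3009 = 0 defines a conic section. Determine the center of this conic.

(9, 5)

98(x² - 18x) -89(y² - 10y) = 3009
98(x - 9)² -89(y - 5)² = 3009 + 7938 - 2225 = 8722
Divide through by 8722 to get (x - 9)²/89 - (y - 5)²/98 = 1.
Hyperbola with center (9, 5).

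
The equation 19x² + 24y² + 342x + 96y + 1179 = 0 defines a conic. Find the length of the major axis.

19(x² + 18x) + 24(y² + 4y) = -1179
Complete the square: 19(x + 9)² + 24(y + 2)² = -1179 + 1539 + 96 = 456
Divide by 456: (x + 9)²/24 + (y + 2)²/19 = 1
Ellipse, center (-9, -2), major axis horizontal; a² = 24, b² = 19.
a² = 24 so a = 2√6; the major axis has length 2a = 4√6.

4√6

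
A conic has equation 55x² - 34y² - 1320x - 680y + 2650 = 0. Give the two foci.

Rearranging, 55(x² - 24x) -34(y² + 20y) = -2650.
55(x - 12)² -34(y + 10)² = -2650 + 7920 - 3400 = 1870
Divide through by 1870 to get (x - 12)²/34 - (y + 10)²/55 = 1.
Hyperbola, center (12, -10), transverse axis horizontal; a² = 34, b² = 55.
c² = a² + b² = 34 + 55 = 89, so c = √89.
Foci lie on the horizontal axis through the center: (h ± c, k).

(12 - √89, -10) and (12 + √89, -10)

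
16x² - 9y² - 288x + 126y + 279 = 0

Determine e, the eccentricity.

e = 5/3

Rearranging, 16(x² - 18x) -9(y² - 14y) = -279.
Complete the square in x and y: 16(x - 9)² -9(y - 7)² = -279 + 1296 - 441 = 576
Divide through by 576 to get (x - 9)²/36 - (y - 7)²/64 = 1.
Hyperbola, center (9, 7), transverse axis horizontal; a² = 36, b² = 64.
c² = a² + b² = 100, so c = 10.
e = c/a = 10/6 = 5/3.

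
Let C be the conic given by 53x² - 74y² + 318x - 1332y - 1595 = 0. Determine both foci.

Group the x- and y-terms: 53(x² + 6x) -74(y² + 18y) = 1595
53(x + 3)² -74(y + 9)² = 1595 + 477 - 5994 = -3922
Divide by -3922: (y + 9)²/53 - (x + 3)²/74 = 1
Hyperbola, center (-3, -9), transverse axis vertical; a² = 53, b² = 74.
c² = a² + b² = 53 + 74 = 127, so c = √127.
Foci lie on the vertical axis through the center: (h, k ± c).

(-3, -9 - √127) and (-3, -9 + √127)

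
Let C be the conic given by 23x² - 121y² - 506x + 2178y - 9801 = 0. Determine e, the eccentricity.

Group the x- and y-terms: 23(x² - 22x) -121(y² - 18y) = 9801
23(x - 11)² -121(y - 9)² = 9801 + 2783 - 9801 = 2783
Divide through by 2783 to get (x - 11)²/121 - (y - 9)²/23 = 1.
Hyperbola, center (11, 9), transverse axis horizontal; a² = 121, b² = 23.
c² = a² + b² = 144, so c = 12.
e = c/a = 12/11.

e = 12/11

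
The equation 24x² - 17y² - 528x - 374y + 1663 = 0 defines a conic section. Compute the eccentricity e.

e = √246/12

Group: 24(x² - 22x) -17(y² + 22y) = -1663
Complete the square: 24(x - 11)² -17(y + 11)² = -1663 + 2904 - 2057 = -816
Divide by -816: (y + 11)²/48 - (x - 11)²/34 = 1
Hyperbola, center (11, -11), transverse axis vertical; a² = 48, b² = 34.
c² = a² + b² = 82, so c = √82.
e = c/a = √82/4√3 = √246/12.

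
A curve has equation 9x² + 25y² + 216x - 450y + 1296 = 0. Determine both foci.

(-24, 9) and (0, 9)

Group the x- and y-terms: 9(x² + 24x) + 25(y² - 18y) = -1296
9(x + 12)² + 25(y - 9)² = -1296 + 1296 + 2025 = 2025
Divide by 2025: (x + 12)²/225 + (y - 9)²/81 = 1
Ellipse, center (-12, 9), major axis horizontal; a² = 225, b² = 81.
c² = a² - b² = 225 - 81 = 144, so c = 12.
Foci lie on the horizontal axis through the center: (h ± c, k).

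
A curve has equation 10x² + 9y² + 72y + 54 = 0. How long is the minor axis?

Rearranging, 10x² + 9(y² + 8y) = -54.
Complete the square in x and y: 10x² + 9(y + 4)² = -54 + 0 + 144 = 90
Dividing both sides by 90: x²/9 + (y + 4)²/10 = 1
Ellipse, center (0, -4), major axis vertical; a² = 10, b² = 9.
b² = 9 so b = 3; the minor axis has length 2b = 6.

6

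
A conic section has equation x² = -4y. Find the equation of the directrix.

Vertex (0, 0); 4p = -4 so p = -1. Opens down.
Directrix is the horizontal line y = k − p = 0 − (-1) = 1.

y = 1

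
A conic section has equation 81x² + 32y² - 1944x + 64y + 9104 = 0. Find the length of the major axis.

Group the x- and y-terms: 81(x² - 24x) + 32(y² + 2y) = -9104
Completing the square gives 81(x - 12)² + 32(y + 1)² = -9104 + 11664 + 32 = 2592.
Divide through by 2592 to get (x - 12)²/32 + (y + 1)²/81 = 1.
Ellipse, center (12, -1), major axis vertical; a² = 81, b² = 32.
a² = 81 so a = 9; the major axis has length 2a = 18.

18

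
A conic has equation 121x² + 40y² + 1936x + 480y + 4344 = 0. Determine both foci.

(-8, -15) and (-8, 3)

Group the x- and y-terms: 121(x² + 16x) + 40(y² + 12y) = -4344
Completing the square gives 121(x + 8)² + 40(y + 6)² = -4344 + 7744 + 1440 = 4840.
Dividing both sides by 4840: (x + 8)²/40 + (y + 6)²/121 = 1
Ellipse, center (-8, -6), major axis vertical; a² = 121, b² = 40.
c² = a² - b² = 121 - 40 = 81, so c = 9.
Foci lie on the vertical axis through the center: (h, k ± c).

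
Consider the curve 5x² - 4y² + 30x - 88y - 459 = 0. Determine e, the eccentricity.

Rearranging, 5(x² + 6x) -4(y² + 22y) = 459.
Completing the square gives 5(x + 3)² -4(y + 11)² = 459 + 45 - 484 = 20.
Divide through by 20 to get (x + 3)²/4 - (y + 11)²/5 = 1.
Hyperbola, center (-3, -11), transverse axis horizontal; a² = 4, b² = 5.
c² = a² + b² = 9, so c = 3.
e = c/a = 3/2.

e = 3/2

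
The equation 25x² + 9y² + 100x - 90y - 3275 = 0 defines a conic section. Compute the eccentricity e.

e = 4/5

Group the x- and y-terms: 25(x² + 4x) + 9(y² - 10y) = 3275
25(x + 2)² + 9(y - 5)² = 3275 + 100 + 225 = 3600
Dividing both sides by 3600: (x + 2)²/144 + (y - 5)²/400 = 1
Ellipse, center (-2, 5), major axis vertical; a² = 400, b² = 144.
c² = a² - b² = 256, so c = 16.
e = c/a = 16/20 = 4/5.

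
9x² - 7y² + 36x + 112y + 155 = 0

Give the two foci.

(-2, -4) and (-2, 20)

9(x² + 4x) -7(y² - 16y) = -155
Complete the square in x and y: 9(x + 2)² -7(y - 8)² = -155 + 36 - 448 = -567
Divide by -567: (y - 8)²/81 - (x + 2)²/63 = 1
Hyperbola, center (-2, 8), transverse axis vertical; a² = 81, b² = 63.
c² = a² + b² = 81 + 63 = 144, so c = 12.
Foci lie on the vertical axis through the center: (h, k ± c).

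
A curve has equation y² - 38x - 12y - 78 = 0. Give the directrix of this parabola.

Only y is squared. Complete the square in y: (y - 6)² = 38(x + 3).
Vertex (-3, 6); 4p = 38 so p = 19/2. Opens right.
Directrix is the vertical line x = h − p = -3 − (19/2) = -25/2.

x = -25/2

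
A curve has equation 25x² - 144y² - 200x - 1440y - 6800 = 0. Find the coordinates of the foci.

Collect terms: 25(x² - 8x) -144(y² + 10y) = 6800
25(x - 4)² -144(y + 5)² = 6800 + 400 - 3600 = 3600
Divide through by 3600 to get (x - 4)²/144 - (y + 5)²/25 = 1.
Hyperbola, center (4, -5), transverse axis horizontal; a² = 144, b² = 25.
c² = a² + b² = 144 + 25 = 169, so c = 13.
Foci lie on the horizontal axis through the center: (h ± c, k).

(-9, -5) and (17, -5)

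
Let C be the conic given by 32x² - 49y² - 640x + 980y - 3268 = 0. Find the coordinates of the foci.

(1, 10) and (19, 10)

Group the x- and y-terms: 32(x² - 20x) -49(y² - 20y) = 3268
Complete the square: 32(x - 10)² -49(y - 10)² = 3268 + 3200 - 4900 = 1568
Divide through by 1568 to get (x - 10)²/49 - (y - 10)²/32 = 1.
Hyperbola, center (10, 10), transverse axis horizontal; a² = 49, b² = 32.
c² = a² + b² = 49 + 32 = 81, so c = 9.
Foci lie on the horizontal axis through the center: (h ± c, k).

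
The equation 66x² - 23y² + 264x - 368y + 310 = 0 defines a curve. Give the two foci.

Collect terms: 66(x² + 4x) -23(y² + 16y) = -310
Complete the square in x and y: 66(x + 2)² -23(y + 8)² = -310 + 264 - 1472 = -1518
Divide through by -1518 to get (y + 8)²/66 - (x + 2)²/23 = 1.
Hyperbola, center (-2, -8), transverse axis vertical; a² = 66, b² = 23.
c² = a² + b² = 66 + 23 = 89, so c = √89.
Foci lie on the vertical axis through the center: (h, k ± c).

(-2, -8 - √89) and (-2, -8 + √89)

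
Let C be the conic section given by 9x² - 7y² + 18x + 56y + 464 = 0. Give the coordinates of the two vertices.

Rearranging, 9(x² + 2x) -7(y² - 8y) = -464.
9(x + 1)² -7(y - 4)² = -464 + 9 - 112 = -567
Dividing both sides by -567: (y - 4)²/81 - (x + 1)²/63 = 1
Hyperbola, center (-1, 4), transverse axis vertical; a² = 81, b² = 63.
a = 9. Vertices at (h, k ± a).

(-1, -5) and (-1, 13)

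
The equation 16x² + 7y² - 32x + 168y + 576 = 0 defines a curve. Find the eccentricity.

Group: 16(x² - 2x) + 7(y² + 24y) = -576
16(x - 1)² + 7(y + 12)² = -576 + 16 + 1008 = 448
Divide through by 448 to get (x - 1)²/28 + (y + 12)²/64 = 1.
Ellipse, center (1, -12), major axis vertical; a² = 64, b² = 28.
c² = a² - b² = 36, so c = 6.
e = c/a = 6/8 = 3/4.

e = 3/4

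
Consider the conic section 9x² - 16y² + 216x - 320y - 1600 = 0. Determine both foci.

(-27, -10) and (3, -10)

9(x² + 24x) -16(y² + 20y) = 1600
Complete the square in x and y: 9(x + 12)² -16(y + 10)² = 1600 + 1296 - 1600 = 1296
Dividing both sides by 1296: (x + 12)²/144 - (y + 10)²/81 = 1
Hyperbola, center (-12, -10), transverse axis horizontal; a² = 144, b² = 81.
c² = a² + b² = 144 + 81 = 225, so c = 15.
Foci lie on the horizontal axis through the center: (h ± c, k).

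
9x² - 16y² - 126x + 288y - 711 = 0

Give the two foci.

(7, 4) and (7, 14)

Rearranging, 9(x² - 14x) -16(y² - 18y) = 711.
9(x - 7)² -16(y - 9)² = 711 + 441 - 1296 = -144
Dividing both sides by -144: (y - 9)²/9 - (x - 7)²/16 = 1
Hyperbola, center (7, 9), transverse axis vertical; a² = 9, b² = 16.
c² = a² + b² = 9 + 16 = 25, so c = 5.
Foci lie on the vertical axis through the center: (h, k ± c).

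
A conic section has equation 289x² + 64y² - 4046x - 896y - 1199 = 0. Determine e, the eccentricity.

Group the x- and y-terms: 289(x² - 14x) + 64(y² - 14y) = 1199
Complete the square in x and y: 289(x - 7)² + 64(y - 7)² = 1199 + 14161 + 3136 = 18496
Divide through by 18496 to get (x - 7)²/64 + (y - 7)²/289 = 1.
Ellipse, center (7, 7), major axis vertical; a² = 289, b² = 64.
c² = a² - b² = 225, so c = 15.
e = c/a = 15/17.

e = 15/17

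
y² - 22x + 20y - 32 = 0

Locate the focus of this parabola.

Only y is squared. Complete the square in y: (y + 10)² = 22(x + 6).
Vertex (-6, -10); 4p = 22 so p = 11/2. Opens right.
Focus is p units from the vertex along the axis: (h + p, k).

(-1/2, -10)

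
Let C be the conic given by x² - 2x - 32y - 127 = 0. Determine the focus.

Only x is squared. Complete the square in x: (x - 1)² = 32(y + 4).
Vertex (1, -4); 4p = 32 so p = 8. Opens up.
Focus is p units from the vertex along the axis: (h, k + p).

(1, 4)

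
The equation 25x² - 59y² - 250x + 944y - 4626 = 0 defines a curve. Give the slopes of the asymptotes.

5√59/59 and -5√59/59

Group the x- and y-terms: 25(x² - 10x) -59(y² - 16y) = 4626
Complete the square in x and y: 25(x - 5)² -59(y - 8)² = 4626 + 625 - 3776 = 1475
Divide by 1475: (x - 5)²/59 - (y - 8)²/25 = 1
Hyperbola, center (5, 8), transverse axis horizontal; a² = 59, b² = 25.
For a horizontal hyperbola the asymptotes have slope ±b/a.
Here that is ±5/√59 = ±5√59/59.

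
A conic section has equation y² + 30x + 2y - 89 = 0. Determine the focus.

(-9/2, -1)

Only y is squared. Complete the square in y: (y + 1)² = -30(x - 3).
Vertex (3, -1); 4p = -30 so p = -15/2. Opens left.
Focus is p units from the vertex along the axis: (h + p, k).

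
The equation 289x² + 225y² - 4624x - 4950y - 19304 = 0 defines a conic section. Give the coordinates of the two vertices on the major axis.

(8, -6) and (8, 28)

Group the x- and y-terms: 289(x² - 16x) + 225(y² - 22y) = 19304
289(x - 8)² + 225(y - 11)² = 19304 + 18496 + 27225 = 65025
Dividing both sides by 65025: (x - 8)²/225 + (y - 11)²/289 = 1
Ellipse, center (8, 11), major axis vertical; a² = 289, b² = 225.
a = 17. Vertices at (h, k ± a).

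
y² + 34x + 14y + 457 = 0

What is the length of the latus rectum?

Only y is squared. Complete the square in y: (y + 7)² = -34(x + 12).
Vertex (-12, -7); 4p = -34 so p = -17/2. Opens left.
Latus rectum length = |4p| = 34.

34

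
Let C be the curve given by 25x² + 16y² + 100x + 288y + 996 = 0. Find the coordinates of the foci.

Collect terms: 25(x² + 4x) + 16(y² + 18y) = -996
25(x + 2)² + 16(y + 9)² = -996 + 100 + 1296 = 400
Dividing both sides by 400: (x + 2)²/16 + (y + 9)²/25 = 1
Ellipse, center (-2, -9), major axis vertical; a² = 25, b² = 16.
c² = a² - b² = 25 - 16 = 9, so c = 3.
Foci lie on the vertical axis through the center: (h, k ± c).

(-2, -12) and (-2, -6)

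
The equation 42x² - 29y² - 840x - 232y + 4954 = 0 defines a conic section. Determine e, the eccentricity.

42(x² - 20x) -29(y² + 8y) = -4954
Complete the square in x and y: 42(x - 10)² -29(y + 4)² = -4954 + 4200 - 464 = -1218
Divide through by -1218 to get (y + 4)²/42 - (x - 10)²/29 = 1.
Hyperbola, center (10, -4), transverse axis vertical; a² = 42, b² = 29.
c² = a² + b² = 71, so c = √71.
e = c/a = √71/√42 = √2982/42.

e = √2982/42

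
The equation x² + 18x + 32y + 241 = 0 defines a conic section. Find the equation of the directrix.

y = 3

Only x is squared. Complete the square in x: (x + 9)² = -32(y + 5).
Vertex (-9, -5); 4p = -32 so p = -8. Opens down.
Directrix is the horizontal line y = k − p = -5 − (-8) = 3.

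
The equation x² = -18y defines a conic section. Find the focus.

Vertex (0, 0); 4p = -18 so p = -9/2. Opens down.
Focus is p units from the vertex along the axis: (h, k + p).

(0, -9/2)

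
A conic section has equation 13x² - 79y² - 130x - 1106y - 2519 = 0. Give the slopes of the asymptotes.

13(x² - 10x) -79(y² + 14y) = 2519
13(x - 5)² -79(y + 7)² = 2519 + 325 - 3871 = -1027
Dividing both sides by -1027: (y + 7)²/13 - (x - 5)²/79 = 1
Hyperbola, center (5, -7), transverse axis vertical; a² = 13, b² = 79.
For a vertical hyperbola the asymptotes have slope ±a/b.
Here that is ±√13/√79 = ±√1027/79.

√1027/79 and -√1027/79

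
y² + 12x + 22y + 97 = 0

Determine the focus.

Only y is squared. Complete the square in y: (y + 11)² = -12(x - 2).
Vertex (2, -11); 4p = -12 so p = -3. Opens left.
Focus is p units from the vertex along the axis: (h + p, k).

(-1, -11)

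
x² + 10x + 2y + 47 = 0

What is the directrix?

y = -21/2

Only x is squared. Complete the square in x: (x + 5)² = -2(y + 11).
Vertex (-5, -11); 4p = -2 so p = -1/2. Opens down.
Directrix is the horizontal line y = k − p = -11 − (-1/2) = -21/2.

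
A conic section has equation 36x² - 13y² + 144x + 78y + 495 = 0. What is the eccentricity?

Group the x- and y-terms: 36(x² + 4x) -13(y² - 6y) = -495
36(x + 2)² -13(y - 3)² = -495 + 144 - 117 = -468
Divide through by -468 to get (y - 3)²/36 - (x + 2)²/13 = 1.
Hyperbola, center (-2, 3), transverse axis vertical; a² = 36, b² = 13.
c² = a² + b² = 49, so c = 7.
e = c/a = 7/6.

e = 7/6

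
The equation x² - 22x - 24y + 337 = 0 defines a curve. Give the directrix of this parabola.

y = 3

Only x is squared. Complete the square in x: (x - 11)² = 24(y - 9).
Vertex (11, 9); 4p = 24 so p = 6. Opens up.
Directrix is the horizontal line y = k − p = 9 − (6) = 3.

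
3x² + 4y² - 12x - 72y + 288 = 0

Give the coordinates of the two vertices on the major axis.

Group: 3(x² - 4x) + 4(y² - 18y) = -288
Complete the square in x and y: 3(x - 2)² + 4(y - 9)² = -288 + 12 + 324 = 48
Divide through by 48 to get (x - 2)²/16 + (y - 9)²/12 = 1.
Ellipse, center (2, 9), major axis horizontal; a² = 16, b² = 12.
a = 4. Vertices at (h ± a, k).

(-2, 9) and (6, 9)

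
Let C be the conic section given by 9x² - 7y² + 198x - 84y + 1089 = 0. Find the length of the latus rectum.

Rearranging, 9(x² + 22x) -7(y² + 12y) = -1089.
Complete the square in x and y: 9(x + 11)² -7(y + 6)² = -1089 + 1089 - 252 = -252
Divide by -252: (y + 6)²/36 - (x + 11)²/28 = 1
Hyperbola, center (-11, -6), transverse axis vertical; a² = 36, b² = 28.
Latus rectum length = 2b²/a = 2·28/6 = 28/3.

28/3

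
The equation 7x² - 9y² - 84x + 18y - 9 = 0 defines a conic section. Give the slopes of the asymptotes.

√7/3 and -√7/3

Collect terms: 7(x² - 12x) -9(y² - 2y) = 9
7(x - 6)² -9(y - 1)² = 9 + 252 - 9 = 252
Divide by 252: (x - 6)²/36 - (y - 1)²/28 = 1
Hyperbola, center (6, 1), transverse axis horizontal; a² = 36, b² = 28.
For a horizontal hyperbola the asymptotes have slope ±b/a.
Here that is ±2√7/6 = ±√7/3.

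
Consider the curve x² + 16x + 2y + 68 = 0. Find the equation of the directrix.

y = -3/2

Only x is squared. Complete the square in x: (x + 8)² = -2(y + 2).
Vertex (-8, -2); 4p = -2 so p = -1/2. Opens down.
Directrix is the horizontal line y = k − p = -2 − (-1/2) = -3/2.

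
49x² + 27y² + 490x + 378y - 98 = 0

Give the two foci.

49(x² + 10x) + 27(y² + 14y) = 98
Complete the square: 49(x + 5)² + 27(y + 7)² = 98 + 1225 + 1323 = 2646
Divide through by 2646 to get (x + 5)²/54 + (y + 7)²/98 = 1.
Ellipse, center (-5, -7), major axis vertical; a² = 98, b² = 54.
c² = a² - b² = 98 - 54 = 44, so c = 2√11.
Foci lie on the vertical axis through the center: (h, k ± c).

(-5, -7 - 2√11) and (-5, -7 + 2√11)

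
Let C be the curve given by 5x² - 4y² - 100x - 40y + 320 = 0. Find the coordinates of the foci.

(4, -5) and (16, -5)

5(x² - 20x) -4(y² + 10y) = -320
5(x - 10)² -4(y + 5)² = -320 + 500 - 100 = 80
Divide by 80: (x - 10)²/16 - (y + 5)²/20 = 1
Hyperbola, center (10, -5), transverse axis horizontal; a² = 16, b² = 20.
c² = a² + b² = 16 + 20 = 36, so c = 6.
Foci lie on the horizontal axis through the center: (h ± c, k).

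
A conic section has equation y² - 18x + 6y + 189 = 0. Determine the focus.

(29/2, -3)

Only y is squared. Complete the square in y: (y + 3)² = 18(x - 10).
Vertex (10, -3); 4p = 18 so p = 9/2. Opens right.
Focus is p units from the vertex along the axis: (h + p, k).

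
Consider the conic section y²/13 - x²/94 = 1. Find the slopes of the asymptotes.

√1222/94 and -√1222/94

Center (0, 0). The positive term is the y-term, so the transverse axis is vertical; a² = 13, b² = 94.
For a vertical hyperbola the asymptotes have slope ±a/b.
Here that is ±√13/√94 = ±√1222/94.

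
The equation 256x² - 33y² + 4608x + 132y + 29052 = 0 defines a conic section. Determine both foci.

(-9, -15) and (-9, 19)

Group: 256(x² + 18x) -33(y² - 4y) = -29052
Complete the square: 256(x + 9)² -33(y - 2)² = -29052 + 20736 - 132 = -8448
Divide through by -8448 to get (y - 2)²/256 - (x + 9)²/33 = 1.
Hyperbola, center (-9, 2), transverse axis vertical; a² = 256, b² = 33.
c² = a² + b² = 256 + 33 = 289, so c = 17.
Foci lie on the vertical axis through the center: (h, k ± c).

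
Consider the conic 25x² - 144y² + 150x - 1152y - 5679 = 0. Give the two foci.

Group the x- and y-terms: 25(x² + 6x) -144(y² + 8y) = 5679
Complete the square: 25(x + 3)² -144(y + 4)² = 5679 + 225 - 2304 = 3600
Dividing both sides by 3600: (x + 3)²/144 - (y + 4)²/25 = 1
Hyperbola, center (-3, -4), transverse axis horizontal; a² = 144, b² = 25.
c² = a² + b² = 144 + 25 = 169, so c = 13.
Foci lie on the horizontal axis through the center: (h ± c, k).

(-16, -4) and (10, -4)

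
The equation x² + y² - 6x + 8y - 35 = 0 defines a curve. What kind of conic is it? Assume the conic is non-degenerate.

No xy term. Coefficients of x² and y² are A = 1, C = 1.
A = C (same sign) ⇒ circle.

circle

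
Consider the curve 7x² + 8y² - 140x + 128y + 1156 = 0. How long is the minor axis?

Group the x- and y-terms: 7(x² - 20x) + 8(y² + 16y) = -1156
Complete the square in x and y: 7(x - 10)² + 8(y + 8)² = -1156 + 700 + 512 = 56
Divide through by 56 to get (x - 10)²/8 + (y + 8)²/7 = 1.
Ellipse, center (10, -8), major axis horizontal; a² = 8, b² = 7.
b² = 7 so b = √7; the minor axis has length 2b = 2√7.

2√7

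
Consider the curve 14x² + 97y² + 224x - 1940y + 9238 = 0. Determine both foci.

(-8 - √83, 10) and (-8 + √83, 10)

Rearranging, 14(x² + 16x) + 97(y² - 20y) = -9238.
Complete the square in x and y: 14(x + 8)² + 97(y - 10)² = -9238 + 896 + 9700 = 1358
Dividing both sides by 1358: (x + 8)²/97 + (y - 10)²/14 = 1
Ellipse, center (-8, 10), major axis horizontal; a² = 97, b² = 14.
c² = a² - b² = 97 - 14 = 83, so c = √83.
Foci lie on the horizontal axis through the center: (h ± c, k).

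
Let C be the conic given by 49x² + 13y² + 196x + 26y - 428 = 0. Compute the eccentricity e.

e = 6/7

49(x² + 4x) + 13(y² + 2y) = 428
Complete the square in x and y: 49(x + 2)² + 13(y + 1)² = 428 + 196 + 13 = 637
Divide by 637: (x + 2)²/13 + (y + 1)²/49 = 1
Ellipse, center (-2, -1), major axis vertical; a² = 49, b² = 13.
c² = a² - b² = 36, so c = 6.
e = c/a = 6/7.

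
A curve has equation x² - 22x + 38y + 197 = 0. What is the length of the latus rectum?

Only x is squared. Complete the square in x: (x - 11)² = -38(y + 2).
Vertex (11, -2); 4p = -38 so p = -19/2. Opens down.
Latus rectum length = |4p| = 38.

38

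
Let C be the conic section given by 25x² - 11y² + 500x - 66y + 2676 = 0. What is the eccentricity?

e = 6/5

Collect terms: 25(x² + 20x) -11(y² + 6y) = -2676
Complete the square: 25(x + 10)² -11(y + 3)² = -2676 + 2500 - 99 = -275
Divide by -275: (y + 3)²/25 - (x + 10)²/11 = 1
Hyperbola, center (-10, -3), transverse axis vertical; a² = 25, b² = 11.
c² = a² + b² = 36, so c = 6.
e = c/a = 6/5.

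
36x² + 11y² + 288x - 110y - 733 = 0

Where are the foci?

Collect terms: 36(x² + 8x) + 11(y² - 10y) = 733
Complete the square in x and y: 36(x + 4)² + 11(y - 5)² = 733 + 576 + 275 = 1584
Divide by 1584: (x + 4)²/44 + (y - 5)²/144 = 1
Ellipse, center (-4, 5), major axis vertical; a² = 144, b² = 44.
c² = a² - b² = 144 - 44 = 100, so c = 10.
Foci lie on the vertical axis through the center: (h, k ± c).

(-4, -5) and (-4, 15)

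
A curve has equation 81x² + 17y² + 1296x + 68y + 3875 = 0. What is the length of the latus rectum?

34/9

Group: 81(x² + 16x) + 17(y² + 4y) = -3875
81(x + 8)² + 17(y + 2)² = -3875 + 5184 + 68 = 1377
Dividing both sides by 1377: (x + 8)²/17 + (y + 2)²/81 = 1
Ellipse, center (-8, -2), major axis vertical; a² = 81, b² = 17.
Latus rectum length = 2b²/a = 2·17/9 = 34/9.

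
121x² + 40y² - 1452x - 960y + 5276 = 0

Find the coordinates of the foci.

Group the x- and y-terms: 121(x² - 12x) + 40(y² - 24y) = -5276
Complete the square in x and y: 121(x - 6)² + 40(y - 12)² = -5276 + 4356 + 5760 = 4840
Divide through by 4840 to get (x - 6)²/40 + (y - 12)²/121 = 1.
Ellipse, center (6, 12), major axis vertical; a² = 121, b² = 40.
c² = a² - b² = 121 - 40 = 81, so c = 9.
Foci lie on the vertical axis through the center: (h, k ± c).

(6, 3) and (6, 21)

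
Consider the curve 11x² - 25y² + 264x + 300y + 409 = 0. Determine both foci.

(-18, 6) and (-6, 6)

Group: 11(x² + 24x) -25(y² - 12y) = -409
11(x + 12)² -25(y - 6)² = -409 + 1584 - 900 = 275
Divide through by 275 to get (x + 12)²/25 - (y - 6)²/11 = 1.
Hyperbola, center (-12, 6), transverse axis horizontal; a² = 25, b² = 11.
c² = a² + b² = 25 + 11 = 36, so c = 6.
Foci lie on the horizontal axis through the center: (h ± c, k).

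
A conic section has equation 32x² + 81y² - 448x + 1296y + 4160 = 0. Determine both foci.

(0, -8) and (14, -8)

Rearranging, 32(x² - 14x) + 81(y² + 16y) = -4160.
Complete the square: 32(x - 7)² + 81(y + 8)² = -4160 + 1568 + 5184 = 2592
Divide through by 2592 to get (x - 7)²/81 + (y + 8)²/32 = 1.
Ellipse, center (7, -8), major axis horizontal; a² = 81, b² = 32.
c² = a² - b² = 81 - 32 = 49, so c = 7.
Foci lie on the horizontal axis through the center: (h ± c, k).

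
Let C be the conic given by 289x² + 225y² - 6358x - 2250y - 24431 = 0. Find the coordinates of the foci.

(11, -3) and (11, 13)

Group the x- and y-terms: 289(x² - 22x) + 225(y² - 10y) = 24431
Complete the square: 289(x - 11)² + 225(y - 5)² = 24431 + 34969 + 5625 = 65025
Dividing both sides by 65025: (x - 11)²/225 + (y - 5)²/289 = 1
Ellipse, center (11, 5), major axis vertical; a² = 289, b² = 225.
c² = a² - b² = 289 - 225 = 64, so c = 8.
Foci lie on the vertical axis through the center: (h, k ± c).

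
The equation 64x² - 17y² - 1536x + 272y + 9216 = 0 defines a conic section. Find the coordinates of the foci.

Collect terms: 64(x² - 24x) -17(y² - 16y) = -9216
64(x - 12)² -17(y - 8)² = -9216 + 9216 - 1088 = -1088
Divide through by -1088 to get (y - 8)²/64 - (x - 12)²/17 = 1.
Hyperbola, center (12, 8), transverse axis vertical; a² = 64, b² = 17.
c² = a² + b² = 64 + 17 = 81, so c = 9.
Foci lie on the vertical axis through the center: (h, k ± c).

(12, -1) and (12, 17)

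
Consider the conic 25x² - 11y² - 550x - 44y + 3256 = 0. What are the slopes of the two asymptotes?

Group: 25(x² - 22x) -11(y² + 4y) = -3256
25(x - 11)² -11(y + 2)² = -3256 + 3025 - 44 = -275
Divide by -275: (y + 2)²/25 - (x - 11)²/11 = 1
Hyperbola, center (11, -2), transverse axis vertical; a² = 25, b² = 11.
For a vertical hyperbola the asymptotes have slope ±a/b.
Here that is ±5/√11 = ±5√11/11.

5√11/11 and -5√11/11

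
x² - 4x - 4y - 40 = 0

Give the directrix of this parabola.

Only x is squared. Complete the square in x: (x - 2)² = 4(y + 11).
Vertex (2, -11); 4p = 4 so p = 1. Opens up.
Directrix is the horizontal line y = k − p = -11 − (1) = -12.

y = -12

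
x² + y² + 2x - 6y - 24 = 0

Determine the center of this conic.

(-1, 3)

Collect terms: (x² + 2x) + (y² - 6y) = 24
Complete the square in x and y: (x + 1)² + (y - 3)² = 24 + 1 + 9 = 34
So (x + 1)² + (y - 3)² = 34.
Circle centered at (-1, 3) with r² = 34.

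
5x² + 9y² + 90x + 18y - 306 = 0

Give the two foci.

(-17, -1) and (-1, -1)

Group: 5(x² + 18x) + 9(y² + 2y) = 306
Complete the square: 5(x + 9)² + 9(y + 1)² = 306 + 405 + 9 = 720
Dividing both sides by 720: (x + 9)²/144 + (y + 1)²/80 = 1
Ellipse, center (-9, -1), major axis horizontal; a² = 144, b² = 80.
c² = a² - b² = 144 - 80 = 64, so c = 8.
Foci lie on the horizontal axis through the center: (h ± c, k).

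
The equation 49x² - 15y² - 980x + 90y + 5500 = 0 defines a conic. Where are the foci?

(10, -5) and (10, 11)

49(x² - 20x) -15(y² - 6y) = -5500
Complete the square: 49(x - 10)² -15(y - 3)² = -5500 + 4900 - 135 = -735
Dividing both sides by -735: (y - 3)²/49 - (x - 10)²/15 = 1
Hyperbola, center (10, 3), transverse axis vertical; a² = 49, b² = 15.
c² = a² + b² = 49 + 15 = 64, so c = 8.
Foci lie on the vertical axis through the center: (h, k ± c).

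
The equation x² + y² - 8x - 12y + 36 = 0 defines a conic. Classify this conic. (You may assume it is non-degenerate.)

No xy term. Coefficients of x² and y² are A = 1, C = 1.
A = C (same sign) ⇒ circle.

circle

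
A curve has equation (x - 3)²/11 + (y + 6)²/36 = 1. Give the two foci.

(3, -11) and (3, -1)

Center (3, -6). The larger denominator 36 sits under the y-term, so the major axis is vertical; a² = 36, b² = 11.
c² = a² - b² = 36 - 11 = 25, so c = 5.
Foci lie on the vertical axis through the center: (h, k ± c).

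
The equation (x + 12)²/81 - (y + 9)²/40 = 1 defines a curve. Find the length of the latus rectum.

Center (-12, -9). The positive term is the x-term, so the transverse axis is horizontal; a² = 81, b² = 40.
Latus rectum length = 2b²/a = 2·40/9 = 80/9.

80/9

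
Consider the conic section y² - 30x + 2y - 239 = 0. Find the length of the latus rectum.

Only y is squared. Complete the square in y: (y + 1)² = 30(x + 8).
Vertex (-8, -1); 4p = 30 so p = 15/2. Opens right.
Latus rectum length = |4p| = 30.

30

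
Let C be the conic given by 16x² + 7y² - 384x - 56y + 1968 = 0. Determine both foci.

Rearranging, 16(x² - 24x) + 7(y² - 8y) = -1968.
Completing the square gives 16(x - 12)² + 7(y - 4)² = -1968 + 2304 + 112 = 448.
Divide by 448: (x - 12)²/28 + (y - 4)²/64 = 1
Ellipse, center (12, 4), major axis vertical; a² = 64, b² = 28.
c² = a² - b² = 64 - 28 = 36, so c = 6.
Foci lie on the vertical axis through the center: (h, k ± c).

(12, -2) and (12, 10)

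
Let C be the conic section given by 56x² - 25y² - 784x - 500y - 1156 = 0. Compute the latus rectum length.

Rearranging, 56(x² - 14x) -25(y² + 20y) = 1156.
Completing the square gives 56(x - 7)² -25(y + 10)² = 1156 + 2744 - 2500 = 1400.
Divide by 1400: (x - 7)²/25 - (y + 10)²/56 = 1
Hyperbola, center (7, -10), transverse axis horizontal; a² = 25, b² = 56.
Latus rectum length = 2b²/a = 2·56/5 = 112/5.

112/5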